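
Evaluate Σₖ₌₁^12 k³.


n(n+1)/2 = 12×13/2 = 78
Σk³ = 78² = 6084

Σk³ = 6084


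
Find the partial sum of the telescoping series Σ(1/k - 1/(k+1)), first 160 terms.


Telescoping: adjacent terms cancel.
= 1/1 - 1/161
= 1 - 1/161 = 160/161

Sum = 160/161


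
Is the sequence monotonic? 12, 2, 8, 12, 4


Differences: -10, 6, 4, -8
Difference at position 2 is +6 (> 0) but position 1 is -10 (< 0) — sequence both rises and falls
→ NOT monotonic

Not monotonic


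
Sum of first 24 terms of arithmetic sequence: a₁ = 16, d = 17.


aₙ = 16 + (24-1)×17 = 407
Sₙ = n(a₁+aₙ)/2 = 24×(16+407)/2
= 24×423/2 = 5076

S_24 = 5076


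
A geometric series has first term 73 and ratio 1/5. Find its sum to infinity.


S∞ = a₁/(1-r) = 73/(1 - 1/5)
= 73/(4/5)
= 365/4

S∞ = 365/4


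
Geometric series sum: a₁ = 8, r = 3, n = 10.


Sₙ = 8×(3^10 - 1)/(3 - 1)
= 8×(59049 - 1)/2
= 8×59048/2
= 236192

S_10 = 236192


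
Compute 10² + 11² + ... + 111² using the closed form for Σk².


Σₖ₌10^111 k² = Σₖ₌₁^111 k² − Σₖ₌₁^9 k²
= 111·112·223/6 − 9·10·19/6
= 462056 − 285 = 461771

Σk² = 461771


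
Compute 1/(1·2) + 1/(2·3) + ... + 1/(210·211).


1/(k(k+1)) = 1/k - 1/(k+1) (partial fractions)
Telescoping: Σ = 1 - 1/211 = 210/211

Sum = 210/211


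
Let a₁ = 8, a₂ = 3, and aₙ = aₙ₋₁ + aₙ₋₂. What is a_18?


Computing iteratively: 8, 3, 11, 14, 25, 39, 64, 103, 167, 270, 437, 707, ...
a_18 = 12687

a_18 = 12687


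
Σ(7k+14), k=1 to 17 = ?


Σ(7k+14) = 7·Σk + 14·n
= 7·153 + 14·17
= 1071 + 238 = 1309

Σ = 1309


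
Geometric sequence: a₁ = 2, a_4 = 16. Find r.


r^(n-1) = aₙ/a₁
r^3 = 16/2 = 8
r = 8^(1/3)
= 2

r = 2


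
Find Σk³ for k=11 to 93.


Σₖ₌11^93 k³ = [93·94/2]² − [10·11/2]²
= 19105641 − 3025 = 19102616

Σk³ = 19102616


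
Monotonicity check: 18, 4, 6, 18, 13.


Differences: -14, 2, 12, -5
Difference at position 2 is +2 (> 0) but position 1 is -14 (< 0) — sequence both rises and falls
→ NOT monotonic

Not monotonic


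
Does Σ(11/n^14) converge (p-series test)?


p-series test: Σ c/n^p converges if p > 1, diverges if p ≤ 1 (constant c > 0 doesn't affect convergence).
p = 14
14 > 1 → CONVERGES

Converges (p = 14 > 1)


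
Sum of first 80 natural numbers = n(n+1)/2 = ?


n(n+1)/2 = 80×81/2 = 6480/2 = 3240

Σk = 3240


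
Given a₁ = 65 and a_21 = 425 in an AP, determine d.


d = (aₙ - a₁)/(n-1)
= (425 - 65)/(21-1)
= 360/20 = 18

d = 18


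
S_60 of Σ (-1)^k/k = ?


S = -1 + 1/2 - 1/3 + 1/4 - 1/5 + 1/6 - 1/7 + 1/8 ± ...
= -0.6849
(Full series converges to -ln(2) ≈ -0.6931)

S_60 = -0.6849


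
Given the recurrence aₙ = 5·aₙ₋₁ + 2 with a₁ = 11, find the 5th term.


Computing step by step:
a_1 = 11
a_2 = 57
a_3 = 287
a_4 = 1437
a_5 = 7187


a_5 = 7187


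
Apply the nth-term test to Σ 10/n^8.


lim(n→∞) 10/n^8 = 0
lim aₙ = 0 → nth-term test is INCONCLUSIVE
(Need other tests; this is actually a convergent p-series with p=8 > 1)

Inconclusive (lim aₙ = 0; need another test)


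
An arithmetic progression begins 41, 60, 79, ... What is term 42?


aₙ = a₁ + (n-1)d
= 41 + (42-1)×19
= 41 + 779
= 820

a_42 = 820


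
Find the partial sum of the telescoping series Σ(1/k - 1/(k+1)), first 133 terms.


Telescoping: adjacent terms cancel.
= 1/1 - 1/134
= 1 - 1/134 = 133/134

Sum = 133/134


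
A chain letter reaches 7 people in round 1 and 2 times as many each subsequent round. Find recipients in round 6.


aₙ = a₁·r^(n-1)
= 7×2^5
= 7×32
= 224

a_6 = 224


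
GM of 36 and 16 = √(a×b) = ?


GM = √(36×16) = √576 = 24

GM = 24


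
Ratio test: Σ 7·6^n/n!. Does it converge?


aₙ = 7·6^n/n!
a_{n+1}/aₙ = 6^(n+1)/(n+1)! × n!/6^n  (constant 7 cancels)
= 6/(n+1)
L = lim(n→∞) 6/(n+1) = 0
L < 1 → series CONVERGES

Converges (ratio test: L = 0 < 1)


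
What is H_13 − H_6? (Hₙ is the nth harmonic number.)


Σₖ₌7^13 1/k = 1/7 + 1/8 + 1/9 + 1/10 + 1/11 + 1/12 + 1/13
= 263111/360360
≈ 0.7301

Sum = 263111/360360 ≈ 0.7301


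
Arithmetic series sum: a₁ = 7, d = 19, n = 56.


aₙ = 7 + (56-1)×19 = 1052
Sₙ = n(a₁+aₙ)/2 = 56×(7+1052)/2
= 56×1059/2 = 29652

S_56 = 29652


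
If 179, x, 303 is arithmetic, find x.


AM = (179 + 303)/2 = 482/2 = 241

AM = 241


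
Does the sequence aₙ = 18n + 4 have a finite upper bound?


aₙ = 18n + 4 → as n→∞, aₙ→∞
No finite upper bound exists
The sequence is UNBOUNDED

Unbounded (aₙ → ∞ as n → ∞)


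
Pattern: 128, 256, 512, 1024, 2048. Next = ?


Pattern: powers of 2: 2ⁿ
Terms: 128, 256, 512, 1024, 2048
Next term = 4096

Next term = 4096


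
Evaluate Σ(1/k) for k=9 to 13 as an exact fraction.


Σₖ₌9^13 1/k = 1/9 + 1/10 + 1/11 + 1/12 + 1/13
= 11899/25740
≈ 0.4623

Sum = 11899/25740 ≈ 0.4623


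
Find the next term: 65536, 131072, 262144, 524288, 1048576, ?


Pattern: powers of 2: 2ⁿ
Terms: 65536, 131072, 262144, 524288, 1048576
Next term = 2097152

Next term = 2097152


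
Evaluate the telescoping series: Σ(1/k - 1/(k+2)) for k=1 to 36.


Telescoping with gap 2: two head and two tail terms survive.
= (1 + 1/2) - (1/37 + 1/38)
= 3/2 - 1/37 - 1/38 = 1017/703

Sum = 1017/703


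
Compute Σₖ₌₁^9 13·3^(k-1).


Sₙ = 13×(3^9 - 1)/(3 - 1)
= 13×(19683 - 1)/2
= 13×19682/2
= 127933

S_9 = 127933


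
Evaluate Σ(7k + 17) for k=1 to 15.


Σ(7k+17) = 7·Σk + 17·n
= 7·120 + 17·15
= 840 + 255 = 1095

Σ = 1095


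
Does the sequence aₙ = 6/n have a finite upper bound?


a₁ = 6, a₂ = 6/2, a₃ = 6/3, ...
0 < aₙ ≤ 6 for all n ≥ 1
Lower bound: 0, Upper bound: 6
The sequence IS bounded

Bounded (0 < aₙ ≤ 6)


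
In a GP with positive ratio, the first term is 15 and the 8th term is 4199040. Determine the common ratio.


r^(n-1) = aₙ/a₁
r^7 = 4199040/15 = 279936
r = 279936^(1/7)
= 6

r = 6


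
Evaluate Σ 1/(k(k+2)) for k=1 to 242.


1/(k(k+2)) = (1/2)·(1/k - 1/(k+2)) (partial fractions)
Telescoping: Σ = (1/2)·(1 + 1/2 - 1/243 - 1/244) = 88451/118584

Sum = 88451/118584


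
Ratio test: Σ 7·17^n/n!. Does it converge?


aₙ = 7·17^n/n!
a_{n+1}/aₙ = 17^(n+1)/(n+1)! × n!/17^n  (constant 7 cancels)
= 17/(n+1)
L = lim(n→∞) 17/(n+1) = 0
L < 1 → series CONVERGES

Converges (ratio test: L = 0 < 1)


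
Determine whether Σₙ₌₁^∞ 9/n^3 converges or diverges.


p-series test: Σ c/n^p converges if p > 1, diverges if p ≤ 1 (constant c > 0 doesn't affect convergence).
p = 3
3 > 1 → CONVERGES

Converges (p = 3 > 1)


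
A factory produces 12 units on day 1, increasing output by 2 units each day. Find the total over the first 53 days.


aₙ = 12 + (53-1)×2 = 116
Sₙ = n(a₁+aₙ)/2 = 53×(12+116)/2
= 53×128/2 = 3392

S_53 = 3392


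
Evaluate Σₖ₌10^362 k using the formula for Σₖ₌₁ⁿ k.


Σₖ₌10^362 k = Σₖ₌₁^362 k − Σₖ₌₁^9 k
= 362·363/2 − 9·10/2
= 65703 − 45 = 65658

Σk = 65658


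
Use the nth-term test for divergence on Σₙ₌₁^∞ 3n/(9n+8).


lim(n→∞) 3n/(9n+8) = 3/9 = 1/3  (divide numerator and denominator by n)
lim aₙ = 1/3 ≠ 0 → series DIVERGES

Diverges (lim aₙ = 1/3 ≠ 0)


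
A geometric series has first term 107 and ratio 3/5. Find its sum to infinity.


S∞ = a₁/(1-r) = 107/(1 - 3/5)
= 107/(2/5)
= 535/2

S∞ = 535/2


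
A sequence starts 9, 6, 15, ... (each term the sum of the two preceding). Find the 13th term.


Computing iteratively: 9, 6, 15, 21, 36, 57, 93, 150, 243, 393, 636, 1029, ...
a_13 = 1665

a_13 = 1665


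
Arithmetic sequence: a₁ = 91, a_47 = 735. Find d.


d = (aₙ - a₁)/(n-1)
= (735 - 91)/(47-1)
= 644/46 = 14

d = 14


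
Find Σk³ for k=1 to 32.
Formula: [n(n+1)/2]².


n(n+1)/2 = 32×33/2 = 528
Σk³ = 528² = 278784

Σk³ = 278784


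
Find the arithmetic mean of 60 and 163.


AM = (60 + 163)/2 = 223/2 = 111.5

AM = 111.5


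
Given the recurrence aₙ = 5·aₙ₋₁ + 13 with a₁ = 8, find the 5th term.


Computing step by step:
a_1 = 8
a_2 = 53
a_3 = 278
a_4 = 1403
a_5 = 7028


a_5 = 7028


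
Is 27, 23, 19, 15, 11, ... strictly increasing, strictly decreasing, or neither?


Differences: -4, -4, -4, -4
All differences < 0 → strictly DECREASING

Monotonically decreasing


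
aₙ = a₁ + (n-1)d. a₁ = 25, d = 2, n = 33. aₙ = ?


aₙ = a₁ + (n-1)d
= 25 + (33-1)×2
= 25 + 64
= 89

a_33 = 89


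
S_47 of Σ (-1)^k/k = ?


S = -1 + 1/2 - 1/3 + 1/4 - 1/5 + 1/6 - 1/7 + 1/8 ± ...
= -0.7037
(Full series converges to -ln(2) ≈ -0.6931)

S_47 = -0.7037


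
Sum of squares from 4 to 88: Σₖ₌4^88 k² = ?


Σₖ₌4^88 k² = Σₖ₌₁^88 k² − Σₖ₌₁^3 k²
= 88·89·177/6 − 3·4·7/6
= 231044 − 14 = 231030

Σk² = 231030


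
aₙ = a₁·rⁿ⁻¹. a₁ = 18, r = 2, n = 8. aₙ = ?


aₙ = a₁·r^(n-1)
= 18×2^7
= 18×128
= 2304

a_8 = 2304


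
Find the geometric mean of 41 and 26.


GM = √(41×26) = √1066 = 32.6497

GM = 32.6497


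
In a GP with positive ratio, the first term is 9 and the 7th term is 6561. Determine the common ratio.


r^(n-1) = aₙ/a₁
r^6 = 6561/9 = 729
r = 729^(1/6)
= ±3; taking r > 0 gives r = 3

r = 3


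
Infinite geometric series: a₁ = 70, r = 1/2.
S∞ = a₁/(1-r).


S∞ = a₁/(1-r) = 70/(1 - 1/2)
= 70/(1/2)
= 140

S∞ = 140


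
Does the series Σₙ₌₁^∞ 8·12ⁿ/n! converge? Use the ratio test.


aₙ = 8·12^n/n!
a_{n+1}/aₙ = 12^(n+1)/(n+1)! × n!/12^n  (constant 8 cancels)
= 12/(n+1)
L = lim(n→∞) 12/(n+1) = 0
L < 1 → series CONVERGES

Converges (ratio test: L = 0 < 1)


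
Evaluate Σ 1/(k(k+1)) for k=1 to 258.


1/(k(k+1)) = 1/k - 1/(k+1) (partial fractions)
Telescoping: Σ = 1 - 1/259 = 258/259

Sum = 258/259


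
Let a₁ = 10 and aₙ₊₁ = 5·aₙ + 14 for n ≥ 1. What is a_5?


Computing step by step:
a_1 = 10
a_2 = 64
a_3 = 334
a_4 = 1684
a_5 = 8434


a_5 = 8434


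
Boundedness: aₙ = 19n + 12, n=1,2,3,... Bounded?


aₙ = 19n + 12 → as n→∞, aₙ→∞
No finite upper bound exists
The sequence is UNBOUNDED

Unbounded (aₙ → ∞ as n → ∞)


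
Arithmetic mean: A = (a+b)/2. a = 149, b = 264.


AM = (149 + 264)/2 = 413/2 = 206.5

AM = 206.5


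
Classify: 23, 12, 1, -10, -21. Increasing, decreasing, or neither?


Differences: -11, -11, -11, -11
All differences < 0 → strictly DECREASING

Monotonically decreasing


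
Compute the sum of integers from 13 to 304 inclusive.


Σₖ₌13^304 k = Σₖ₌₁^304 k − Σₖ₌₁^12 k
= 304·305/2 − 12·13/2
= 46360 − 78 = 46282

Σk = 46282


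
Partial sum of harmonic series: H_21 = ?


H_21 = 1/1 + 1/2 + 1/3 + ... + 1/21
= 18858053/5173168
≈ 3.6454

H_21 = 18858053/5173168 ≈ 3.6454


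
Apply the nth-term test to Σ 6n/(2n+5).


lim(n→∞) 6n/(2n+5) = 6/2 = 3  (divide numerator and denominator by n)
lim aₙ = 3 ≠ 0 → series DIVERGES

Diverges (lim aₙ = 3 ≠ 0)


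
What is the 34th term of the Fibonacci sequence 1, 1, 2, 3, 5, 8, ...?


Fibonacci sequence: 1, 1, 2, 3, 5, 8, 13, 21, 34, 55, 89, ...
F(34) = 5702887

F(34) = 5702887


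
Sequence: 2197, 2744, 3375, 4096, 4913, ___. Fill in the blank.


Pattern: perfect cubes: n³
Terms: 2197, 2744, 3375, 4096, 4913
Next term = 5832

Next term = 5832


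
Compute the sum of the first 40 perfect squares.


n = 40
n(n+1)(2n+1)/6 = 40×41×81/6
= 132840/6 = 22140

Σk² = 22140


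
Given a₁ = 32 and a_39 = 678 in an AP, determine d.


d = (aₙ - a₁)/(n-1)
= (678 - 32)/(39-1)
= 646/38 = 17

d = 17


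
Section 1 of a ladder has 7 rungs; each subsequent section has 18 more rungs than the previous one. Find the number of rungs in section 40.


aₙ = a₁ + (n-1)d
= 7 + (40-1)×18
= 7 + 702
= 709

a_40 = 709


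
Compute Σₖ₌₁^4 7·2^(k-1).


Sₙ = 7×(2^4 - 1)/(2 - 1)
= 7×(16 - 1)/1
= 7×15/1
= 105

S_4 = 105


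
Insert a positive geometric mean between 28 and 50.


GM = √(28×50) = √1400 = 37.4166

GM = 37.4166


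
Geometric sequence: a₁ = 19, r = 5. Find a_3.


aₙ = a₁·r^(n-1)
= 19×5^2
= 19×25
= 475

a_3 = 475


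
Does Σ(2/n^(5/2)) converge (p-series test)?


p-series test: Σ c/n^p converges if p > 1, diverges if p ≤ 1 (constant c > 0 doesn't affect convergence).
p = 5/2
5/2 > 1 → CONVERGES

Converges (p = 5/2 > 1)


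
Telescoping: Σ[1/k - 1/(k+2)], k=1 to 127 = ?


Telescoping with gap 2: two head and two tail terms survive.
= (1 + 1/2) - (1/128 + 1/129)
= 3/2 - 1/128 - 1/129 = 24511/16512

Sum = 24511/16512


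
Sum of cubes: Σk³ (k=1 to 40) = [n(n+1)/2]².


n(n+1)/2 = 40×41/2 = 820
Σk³ = 820² = 672400

Σk³ = 672400


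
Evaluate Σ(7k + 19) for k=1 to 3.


Σ(7k+19) = 7·Σk + 19·n
= 7·6 + 19·3
= 42 + 57 = 99

Σ = 99


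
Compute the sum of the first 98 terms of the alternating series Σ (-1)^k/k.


S = -1 + 1/2 - 1/3 + 1/4 - 1/5 + 1/6 - 1/7 + 1/8 ± ...
= -0.6881
(Full series converges to -ln(2) ≈ -0.6931)

S_98 = -0.6881


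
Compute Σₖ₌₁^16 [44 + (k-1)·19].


aₙ = 44 + (16-1)×19 = 329
Sₙ = n(a₁+aₙ)/2 = 16×(44+329)/2
= 16×373/2 = 2984

S_16 = 2984


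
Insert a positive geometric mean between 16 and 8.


GM = √(16×8) = √128 = 11.3137

GM = 11.3137


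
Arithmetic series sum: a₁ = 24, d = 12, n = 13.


aₙ = 24 + (13-1)×12 = 168
Sₙ = n(a₁+aₙ)/2 = 13×(24+168)/2
= 13×192/2 = 1248

S_13 = 1248


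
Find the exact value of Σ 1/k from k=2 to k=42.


Σₖ₌2^42 1/k = 1/2 + 1/3 + 1/4 + ... + 1/42
= 9464375460249419/2844937529085600
≈ 3.3267

Sum = 9464375460249419/2844937529085600 ≈ 3.3267


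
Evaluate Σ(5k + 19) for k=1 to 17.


Σ(5k+19) = 5·Σk + 19·n
= 5·153 + 19·17
= 765 + 323 = 1088

Σ = 1088


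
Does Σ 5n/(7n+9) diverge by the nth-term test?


lim(n→∞) 5n/(7n+9) = 5/7 = 5/7  (divide numerator and denominator by n)
lim aₙ = 5/7 ≠ 0 → series DIVERGES

Diverges (lim aₙ = 5/7 ≠ 0)


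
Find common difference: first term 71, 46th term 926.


d = (aₙ - a₁)/(n-1)
= (926 - 71)/(46-1)
= 855/45 = 19

d = 19


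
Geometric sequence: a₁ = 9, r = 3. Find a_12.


aₙ = a₁·r^(n-1)
= 9×3^11
= 9×177147
= 1594323

a_12 = 1594323


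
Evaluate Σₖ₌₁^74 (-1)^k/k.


S = -1 + 1/2 - 1/3 + 1/4 - 1/5 + 1/6 - 1/7 + 1/8 ± ...
= -0.6864
(Full series converges to -ln(2) ≈ -0.6931)

S_74 = -0.6864


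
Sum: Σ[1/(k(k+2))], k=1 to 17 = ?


1/(k(k+2)) = (1/2)·(1/k - 1/(k+2)) (partial fractions)
Telescoping: Σ = (1/2)·(1 + 1/2 - 1/18 - 1/19) = 119/171

Sum = 119/171


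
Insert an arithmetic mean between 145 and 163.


AM = (145 + 163)/2 = 308/2 = 154

AM = 154


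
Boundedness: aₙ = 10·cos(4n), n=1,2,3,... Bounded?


For all n, -1 ≤ cos(4n) ≤ 1, so -10 ≤ 10·cos(4n) ≤ 10
Lower bound: -10, Upper bound: 10
The sequence IS bounded

Bounded (-10 ≤ aₙ ≤ 10)


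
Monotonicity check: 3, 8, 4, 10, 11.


Differences: 5, -4, 6, 1
Difference at position 1 is +5 (> 0) but position 2 is -4 (< 0) — sequence both rises and falls
→ NOT monotonic

Not monotonic


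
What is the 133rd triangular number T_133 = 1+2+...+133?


n(n+1)/2 = 133×134/2 = 17822/2 = 8911

Σk = 8911


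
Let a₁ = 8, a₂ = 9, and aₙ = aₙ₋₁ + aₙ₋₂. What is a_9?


Computing iteratively: 8, 9, 17, 26, 43, 69, 112, 181, 293
a_9 = 293

a_9 = 293


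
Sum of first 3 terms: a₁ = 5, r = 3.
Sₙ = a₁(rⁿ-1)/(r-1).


Sₙ = 5×(3^3 - 1)/(3 - 1)
= 5×(27 - 1)/2
= 5×26/2
= 65

S_3 = 65


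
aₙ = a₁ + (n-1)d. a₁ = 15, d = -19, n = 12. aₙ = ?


aₙ = a₁ + (n-1)d
= 15 + (12-1)×-19
= 15 - 209
= -194

a_12 = -194


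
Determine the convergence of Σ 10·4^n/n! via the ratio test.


aₙ = 10·4^n/n!
a_{n+1}/aₙ = 4^(n+1)/(n+1)! × n!/4^n  (constant 10 cancels)
= 4/(n+1)
L = lim(n→∞) 4/(n+1) = 0
L < 1 → series CONVERGES

Converges (ratio test: L = 0 < 1)


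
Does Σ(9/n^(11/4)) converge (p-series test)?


p-series test: Σ c/n^p converges if p > 1, diverges if p ≤ 1 (constant c > 0 doesn't affect convergence).
p = 11/4
11/4 > 1 → CONVERGES

Converges (p = 11/4 > 1)


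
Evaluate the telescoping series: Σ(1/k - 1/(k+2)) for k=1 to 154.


Telescoping with gap 2: two head and two tail terms survive.
= (1 + 1/2) - (1/155 + 1/156)
= 3/2 - 1/155 - 1/156 = 35959/24180

Sum = 35959/24180


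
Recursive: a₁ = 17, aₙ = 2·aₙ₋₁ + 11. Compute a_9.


Computing step by step:
a_1 = 17
a_2 = 45
a_3 = 101
a_4 = 213
a_5 = 437
a_6 = 885
a_7 = 1781
a_8 = 3573
a_9 = 7157


a_9 = 7157


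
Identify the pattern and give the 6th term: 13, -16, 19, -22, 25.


Pattern: alternating sign, magnitude arithmetic (d=3)
Terms: 13, -16, 19, -22, 25
Next term = -28

Next term = -28


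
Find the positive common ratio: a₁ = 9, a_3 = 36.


r^(n-1) = aₙ/a₁
r^2 = 36/9 = 4
r = 4^(1/2)
= ±2; taking r > 0 gives r = 2

r = 2


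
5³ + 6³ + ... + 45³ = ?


Σₖ₌5^45 k³ = [45·46/2]² − [4·5/2]²
= 1071225 − 100 = 1071125

Σk³ = 1071125


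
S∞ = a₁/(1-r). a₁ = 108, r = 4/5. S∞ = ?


S∞ = a₁/(1-r) = 108/(1 - 4/5)
= 108/(1/5)
= 540

S∞ = 540


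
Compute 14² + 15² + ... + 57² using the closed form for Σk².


Σₖ₌14^57 k² = Σₖ₌₁^57 k² − Σₖ₌₁^13 k²
= 57·58·115/6 − 13·14·27/6
= 63365 − 819 = 62546

Σk² = 62546


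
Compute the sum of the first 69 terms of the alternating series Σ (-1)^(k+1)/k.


S = 1 - 1/2 + 1/3 - 1/4 + 1/5 - 1/6 + 1/7 - 1/8 ± ...
= 0.7003
(Full series converges to +ln(2) ≈ +0.6931)

S_69 = 0.7003


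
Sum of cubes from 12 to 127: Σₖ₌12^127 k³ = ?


Σₖ₌12^127 k³ = [127·128/2]² − [11·12/2]²
= 66064384 − 4356 = 66060028

Σk³ = 66060028


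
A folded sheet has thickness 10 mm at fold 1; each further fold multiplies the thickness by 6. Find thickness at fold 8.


aₙ = a₁·r^(n-1)
= 10×6^7
= 10×279936
= 2799360

a_8 = 2799360


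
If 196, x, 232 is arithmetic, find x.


AM = (196 + 232)/2 = 428/2 = 214

AM = 214


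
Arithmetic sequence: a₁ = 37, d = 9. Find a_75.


aₙ = a₁ + (n-1)d
= 37 + (75-1)×9
= 37 + 666
= 703

a_75 = 703


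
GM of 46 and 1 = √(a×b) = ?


GM = √(46×1) = √46 = 6.7823

GM = 6.7823


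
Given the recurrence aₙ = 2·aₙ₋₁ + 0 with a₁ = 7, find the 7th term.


Computing step by step:
a_1 = 7
a_2 = 14
a_3 = 28
a_4 = 56
a_5 = 112
a_6 = 224
a_7 = 448


a_7 = 448


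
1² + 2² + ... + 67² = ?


n = 67
n(n+1)(2n+1)/6 = 67×68×135/6
= 615060/6 = 102510

Σk² = 102510


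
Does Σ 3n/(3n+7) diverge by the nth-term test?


lim(n→∞) 3n/(3n+7) = 3/3 = 1  (divide numerator and denominator by n)
lim aₙ = 1 ≠ 0 → series DIVERGES

Diverges (lim aₙ = 1 ≠ 0)


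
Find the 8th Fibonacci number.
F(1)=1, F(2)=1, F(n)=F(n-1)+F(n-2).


Fibonacci sequence: 1, 1, 2, 3, 5, 8, 13, 21
F(8) = 21

F(8) = 21


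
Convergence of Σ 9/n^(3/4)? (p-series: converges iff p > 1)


p-series test: Σ c/n^p converges if p > 1, diverges if p ≤ 1 (constant c > 0 doesn't affect convergence).
p = 3/4
3/4 ≤ 1 → DIVERGES

Diverges (p = 3/4 ≤ 1)


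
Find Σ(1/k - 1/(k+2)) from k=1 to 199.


Telescoping with gap 2: two head and two tail terms survive.
= (1 + 1/2) - (1/200 + 1/201)
= 3/2 - 1/200 - 1/201 = 59899/40200

Sum = 59899/40200


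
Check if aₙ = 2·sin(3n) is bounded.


For all n, -1 ≤ sin(3n) ≤ 1, so -2 ≤ 2·sin(3n) ≤ 2
Lower bound: -2, Upper bound: 2
The sequence IS bounded

Bounded (-2 ≤ aₙ ≤ 2)


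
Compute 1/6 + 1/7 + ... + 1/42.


Σₖ₌6^42 1/k = 1/6 + 1/7 + 1/8 + ... + 1/42
= 5813372297922899/2844937529085600
≈ 2.0434

Sum = 5813372297922899/2844937529085600 ≈ 2.0434


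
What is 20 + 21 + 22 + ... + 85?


Σₖ₌20^85 k = Σₖ₌₁^85 k − Σₖ₌₁^19 k
= 85·86/2 − 19·20/2
= 3655 − 190 = 3465

Σk = 3465


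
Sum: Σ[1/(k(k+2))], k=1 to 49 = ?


1/(k(k+2)) = (1/2)·(1/k - 1/(k+2)) (partial fractions)
Telescoping: Σ = (1/2)·(1 + 1/2 - 1/50 - 1/51) = 931/1275

Sum = 931/1275


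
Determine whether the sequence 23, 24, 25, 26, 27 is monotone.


Differences: 1, 1, 1, 1
All differences > 0 → strictly INCREASING

Monotonically increasing


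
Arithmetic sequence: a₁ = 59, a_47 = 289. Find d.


d = (aₙ - a₁)/(n-1)
= (289 - 59)/(47-1)
= 230/46 = 5

d = 5


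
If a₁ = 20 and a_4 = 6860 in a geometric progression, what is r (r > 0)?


r^(n-1) = aₙ/a₁
r^3 = 6860/20 = 343
r = 343^(1/3)
= 7

r = 7


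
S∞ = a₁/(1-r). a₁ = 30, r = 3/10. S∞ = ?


S∞ = a₁/(1-r) = 30/(1 - 3/10)
= 30/(7/10)
= 300/7

S∞ = 300/7


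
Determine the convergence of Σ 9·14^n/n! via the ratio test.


aₙ = 9·14^n/n!
a_{n+1}/aₙ = 14^(n+1)/(n+1)! × n!/14^n  (constant 9 cancels)
= 14/(n+1)
L = lim(n→∞) 14/(n+1) = 0
L < 1 → series CONVERGES

Converges (ratio test: L = 0 < 1)


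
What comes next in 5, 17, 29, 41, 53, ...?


Pattern: arithmetic (d=12)
Terms: 5, 17, 29, 41, 53
Next term = 65

Next term = 65


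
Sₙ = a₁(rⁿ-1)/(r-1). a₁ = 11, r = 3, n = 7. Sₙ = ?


Sₙ = 11×(3^7 - 1)/(3 - 1)
= 11×(2187 - 1)/2
= 11×2186/2
= 12023

S_7 = 12023


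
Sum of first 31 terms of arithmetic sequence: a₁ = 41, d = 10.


aₙ = 41 + (31-1)×10 = 341
Sₙ = n(a₁+aₙ)/2 = 31×(41+341)/2
= 31×382/2 = 5921

S_31 = 5921


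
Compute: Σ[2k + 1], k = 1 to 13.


Σ(2k+1) = 2·Σk + 1·n
= 2·91 + 1·13
= 182 + 13 = 195

Σ = 195


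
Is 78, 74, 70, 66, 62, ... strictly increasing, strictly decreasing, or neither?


Differences: -4, -4, -4, -4
All differences < 0 → strictly DECREASING

Monotonically decreasing


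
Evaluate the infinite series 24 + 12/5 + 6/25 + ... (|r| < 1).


S∞ = a₁/(1-r) = 24/(1 - 1/10)
= 24/(9/10)
= 80/3

S∞ = 80/3


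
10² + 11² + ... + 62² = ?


Σₖ₌10^62 k² = Σₖ₌₁^62 k² − Σₖ₌₁^9 k²
= 62·63·125/6 − 9·10·19/6
= 81375 − 285 = 81090

Σk² = 81090


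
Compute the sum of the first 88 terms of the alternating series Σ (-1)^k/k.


S = -1 + 1/2 - 1/3 + 1/4 - 1/5 + 1/6 - 1/7 + 1/8 ± ...
= -0.6875
(Full series converges to -ln(2) ≈ -0.6931)

S_88 = -0.6875


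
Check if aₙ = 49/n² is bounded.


a₁ = 49, a₂ = 49/4, a₃ = 49/9, ...
0 < aₙ ≤ 49 for all n ≥ 1
The sequence IS bounded

Bounded (0 < aₙ ≤ 49)


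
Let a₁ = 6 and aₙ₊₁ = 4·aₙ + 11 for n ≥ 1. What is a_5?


Computing step by step:
a_1 = 6
a_2 = 35
a_3 = 151
a_4 = 615
a_5 = 2471


a_5 = 2471


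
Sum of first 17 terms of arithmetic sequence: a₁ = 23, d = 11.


aₙ = 23 + (17-1)×11 = 199
Sₙ = n(a₁+aₙ)/2 = 17×(23+199)/2
= 17×222/2 = 1887

S_17 = 1887


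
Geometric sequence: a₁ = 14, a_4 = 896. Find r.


r^(n-1) = aₙ/a₁
r^3 = 896/14 = 64
r = 64^(1/3)
= 4

r = 4


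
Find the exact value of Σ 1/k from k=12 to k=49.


Σₖ₌12^49 1/k = 1/12 + 1/13 + 1/14 + ... + 1/49
= 4522522398000006949811/3099044504245996706400
≈ 1.4593

Sum = 4522522398000006949811/3099044504245996706400 ≈ 1.4593


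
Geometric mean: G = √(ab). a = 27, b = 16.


GM = √(27×16) = √432 = 20.7846

GM = 20.7846


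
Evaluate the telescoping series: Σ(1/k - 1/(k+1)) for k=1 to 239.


Telescoping: adjacent terms cancel.
= 1/1 - 1/240
= 1 - 1/240 = 239/240

Sum = 239/240


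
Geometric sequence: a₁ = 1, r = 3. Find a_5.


aₙ = a₁·r^(n-1)
= 1×3^4
= 1×81
= 81

a_5 = 81


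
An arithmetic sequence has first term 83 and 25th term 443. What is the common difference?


d = (aₙ - a₁)/(n-1)
= (443 - 83)/(25-1)
= 360/24 = 15

d = 15


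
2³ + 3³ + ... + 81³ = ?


Σₖ₌2^81 k³ = [81·82/2]² − [1·2/2]²
= 11029041 − 1 = 11029040

Σk³ = 11029040


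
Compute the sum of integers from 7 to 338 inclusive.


Σₖ₌7^338 k = Σₖ₌₁^338 k − Σₖ₌₁^6 k
= 338·339/2 − 6·7/2
= 57291 − 21 = 57270

Σk = 57270


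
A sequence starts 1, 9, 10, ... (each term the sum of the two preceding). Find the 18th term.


Computing iteratively: 1, 9, 10, 19, 29, 48, 77, 125, 202, 327, 529, 856, ...
a_18 = 15360

a_18 = 15360


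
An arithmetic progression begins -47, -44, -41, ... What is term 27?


aₙ = a₁ + (n-1)d
= -47 + (27-1)×3
= -47 + 78
= 31

a_27 = 31


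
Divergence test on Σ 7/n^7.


lim(n→∞) 7/n^7 = 0
lim aₙ = 0 → nth-term test is INCONCLUSIVE
(Need other tests; this is actually a convergent p-series with p=7 > 1)

Inconclusive (lim aₙ = 0; need another test)


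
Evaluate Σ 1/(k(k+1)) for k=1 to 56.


1/(k(k+1)) = 1/k - 1/(k+1) (partial fractions)
Telescoping: Σ = 1 - 1/57 = 56/57

Sum = 56/57


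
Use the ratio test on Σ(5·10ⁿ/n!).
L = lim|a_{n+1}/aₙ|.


aₙ = 5·10^n/n!
a_{n+1}/aₙ = 10^(n+1)/(n+1)! × n!/10^n  (constant 5 cancels)
= 10/(n+1)
L = lim(n→∞) 10/(n+1) = 0
L < 1 → series CONVERGES

Converges (ratio test: L = 0 < 1)


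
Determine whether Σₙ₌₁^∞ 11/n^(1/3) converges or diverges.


p-series test: Σ c/n^p converges if p > 1, diverges if p ≤ 1 (constant c > 0 doesn't affect convergence).
p = 1/3
1/3 ≤ 1 → DIVERGES

Diverges (p = 1/3 ≤ 1)


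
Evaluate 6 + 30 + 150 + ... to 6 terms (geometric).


Sₙ = 6×(5^6 - 1)/(5 - 1)
= 6×(15625 - 1)/4
= 6×15624/4
= 23436

S_6 = 23436


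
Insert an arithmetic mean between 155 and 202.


AM = (155 + 202)/2 = 357/2 = 178.5

AM = 178.5


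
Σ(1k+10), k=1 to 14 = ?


Σ(1k+10) = 1·Σk + 10·n
= 1·105 + 10·14
= 105 + 140 = 245

Σ = 245


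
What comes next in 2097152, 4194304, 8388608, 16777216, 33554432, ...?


Pattern: powers of 2: 2ⁿ
Terms: 2097152, 4194304, 8388608, 16777216, 33554432
Next term = 67108864

Next term = 67108864


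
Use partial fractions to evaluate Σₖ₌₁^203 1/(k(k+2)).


1/(k(k+2)) = (1/2)·(1/k - 1/(k+2)) (partial fractions)
Telescoping: Σ = (1/2)·(1 + 1/2 - 1/204 - 1/205) = 62321/83640

Sum = 62321/83640


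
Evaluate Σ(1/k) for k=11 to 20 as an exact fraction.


Σₖ₌11^20 1/k = 1/11 + 1/12 + 1/13 + 1/14 + 1/15 + 1/16 + 1/17 + 1/18 + 1/19 + 1/20
= 155685007/232792560
≈ 0.6688

Sum = 155685007/232792560 ≈ 0.6688


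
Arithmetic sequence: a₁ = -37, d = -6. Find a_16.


aₙ = a₁ + (n-1)d
= -37 + (16-1)×-6
= -37 - 90
= -127

a_16 = -127


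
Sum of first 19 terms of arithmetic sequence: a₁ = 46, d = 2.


aₙ = 46 + (19-1)×2 = 82
Sₙ = n(a₁+aₙ)/2 = 19×(46+82)/2
= 19×128/2 = 1216

S_19 = 1216


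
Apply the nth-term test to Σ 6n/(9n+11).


lim(n→∞) 6n/(9n+11) = 6/9 = 2/3  (divide numerator and denominator by n)
lim aₙ = 2/3 ≠ 0 → series DIVERGES

Diverges (lim aₙ = 2/3 ≠ 0)


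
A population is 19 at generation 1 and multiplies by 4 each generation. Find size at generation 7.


aₙ = a₁·r^(n-1)
= 19×4^6
= 19×4096
= 77824

a_7 = 77824


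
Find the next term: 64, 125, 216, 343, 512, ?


Pattern: perfect cubes: n³
Terms: 64, 125, 216, 343, 512
Next term = 729

Next term = 729


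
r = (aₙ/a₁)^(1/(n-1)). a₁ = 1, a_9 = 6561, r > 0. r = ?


r^(n-1) = aₙ/a₁
r^8 = 6561/1 = 6561
r = 6561^(1/8)
= ±3; taking r > 0 gives r = 3

r = 3


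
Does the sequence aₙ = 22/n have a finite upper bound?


a₁ = 22, a₂ = 22/2, a₃ = 22/3, ...
0 < aₙ ≤ 22 for all n ≥ 1
Lower bound: 0, Upper bound: 22
The sequence IS bounded

Bounded (0 < aₙ ≤ 22)


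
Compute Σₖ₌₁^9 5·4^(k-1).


Sₙ = 5×(4^9 - 1)/(4 - 1)
= 5×(262144 - 1)/3
= 5×262143/3
= 436905

S_9 = 436905


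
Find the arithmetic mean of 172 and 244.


AM = (172 + 244)/2 = 416/2 = 208

AM = 208


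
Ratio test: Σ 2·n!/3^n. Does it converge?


aₙ = 2·n!/3^n
a_{n+1}/aₙ = (n+1)!/3^(n+1) × 3^n/n!  (constant 2 cancels)
= (n+1)/3
L = lim(n→∞) (n+1)/3 = ∞
L > 1 → series DIVERGES

Diverges (ratio test: L = ∞ > 1)


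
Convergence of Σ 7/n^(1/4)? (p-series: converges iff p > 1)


p-series test: Σ c/n^p converges if p > 1, diverges if p ≤ 1 (constant c > 0 doesn't affect convergence).
p = 1/4
1/4 ≤ 1 → DIVERGES

Diverges (p = 1/4 ≤ 1)


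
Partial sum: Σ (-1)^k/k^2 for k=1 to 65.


S = -1 + 1/4 - 1/9 + 1/16 - 1/25 + 1/36 - 1/49 + 1/64 ± ...
= -0.8226
(Full series converges to -π²/12 ≈ -0.8225)

S_65 = -0.8226


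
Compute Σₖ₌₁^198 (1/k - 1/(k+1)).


Telescoping: adjacent terms cancel.
= 1/1 - 1/199
= 1 - 1/199 = 198/199

Sum = 198/199


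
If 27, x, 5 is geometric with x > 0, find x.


GM = √(27×5) = √135 = 11.619

GM = 11.619


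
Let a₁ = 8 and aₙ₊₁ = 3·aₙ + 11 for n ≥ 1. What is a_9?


Computing step by step:
a_1 = 8
a_2 = 35
a_3 = 116
a_4 = 359
a_5 = 1088
a_6 = 3275
a_7 = 9836
a_8 = 29519
a_9 = 88568


a_9 = 88568


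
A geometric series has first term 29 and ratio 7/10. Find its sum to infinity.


S∞ = a₁/(1-r) = 29/(1 - 7/10)
= 29/(3/10)
= 290/3

S∞ = 290/3


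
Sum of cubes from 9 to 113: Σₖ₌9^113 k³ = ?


Σₖ₌9^113 k³ = [113·114/2]² − [8·9/2]²
= 41486481 − 1296 = 41485185

Σk³ = 41485185


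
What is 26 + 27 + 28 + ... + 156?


Σₖ₌26^156 k = Σₖ₌₁^156 k − Σₖ₌₁^25 k
= 156·157/2 − 25·26/2
= 12246 − 325 = 11921

Σk = 11921


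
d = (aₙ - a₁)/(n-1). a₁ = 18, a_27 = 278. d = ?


d = (aₙ - a₁)/(n-1)
= (278 - 18)/(27-1)
= 260/26 = 10

d = 10


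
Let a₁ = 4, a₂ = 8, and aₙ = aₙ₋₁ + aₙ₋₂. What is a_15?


Computing iteratively: 4, 8, 12, 20, 32, 52, 84, 136, 220, 356, 576, 932, ...
a_15 = 3948

a_15 = 3948


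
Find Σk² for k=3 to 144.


Σₖ₌3^144 k² = Σₖ₌₁^144 k² − Σₖ₌₁^2 k²
= 144·145·289/6 − 2·3·5/6
= 1005720 − 5 = 1005715

Σk² = 1005715


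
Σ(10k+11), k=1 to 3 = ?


Σ(10k+11) = 10·Σk + 11·n
= 10·6 + 11·3
= 60 + 33 = 93

Σ = 93


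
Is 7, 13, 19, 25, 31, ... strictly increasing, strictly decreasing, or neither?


Differences: 6, 6, 6, 6
All differences > 0 → strictly INCREASING

Monotonically increasing


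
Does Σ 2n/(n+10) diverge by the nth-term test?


lim(n→∞) 2n/(n+10) = 2/1 = 2  (divide numerator and denominator by n)
lim aₙ = 2 ≠ 0 → series DIVERGES

Diverges (lim aₙ = 2 ≠ 0)


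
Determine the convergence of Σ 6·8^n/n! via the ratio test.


aₙ = 6·8^n/n!
a_{n+1}/aₙ = 8^(n+1)/(n+1)! × n!/8^n  (constant 6 cancels)
= 8/(n+1)
L = lim(n→∞) 8/(n+1) = 0
L < 1 → series CONVERGES

Converges (ratio test: L = 0 < 1)


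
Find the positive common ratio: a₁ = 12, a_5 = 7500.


r^(n-1) = aₙ/a₁
r^4 = 7500/12 = 625
r = 625^(1/4)
= ±5; taking r > 0 gives r = 5

r = 5


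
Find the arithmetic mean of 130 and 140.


AM = (130 + 140)/2 = 270/2 = 135

AM = 135


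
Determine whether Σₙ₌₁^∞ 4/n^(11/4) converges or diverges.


p-series test: Σ c/n^p converges if p > 1, diverges if p ≤ 1 (constant c > 0 doesn't affect convergence).
p = 11/4
11/4 > 1 → CONVERGES

Converges (p = 11/4 > 1)


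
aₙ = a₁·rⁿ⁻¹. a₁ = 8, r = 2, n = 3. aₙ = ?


aₙ = a₁·r^(n-1)
= 8×2^2
= 8×4
= 32

a_3 = 32


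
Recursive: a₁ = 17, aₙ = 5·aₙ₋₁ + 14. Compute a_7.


Computing step by step:
a_1 = 17
a_2 = 99
a_3 = 509
a_4 = 2559
a_5 = 12809
a_6 = 64059
a_7 = 320309


a_7 = 320309


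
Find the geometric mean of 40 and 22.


GM = √(40×22) = √880 = 29.6648

GM = 29.6648


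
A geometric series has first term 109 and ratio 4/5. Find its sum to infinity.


S∞ = a₁/(1-r) = 109/(1 - 4/5)
= 109/(1/5)
= 545

S∞ = 545


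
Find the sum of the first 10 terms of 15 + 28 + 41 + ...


aₙ = 15 + (10-1)×13 = 132
Sₙ = n(a₁+aₙ)/2 = 10×(15+132)/2
= 10×147/2 = 735

S_10 = 735


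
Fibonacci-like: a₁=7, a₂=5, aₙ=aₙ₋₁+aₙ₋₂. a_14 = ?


Computing iteratively: 7, 5, 12, 17, 29, 46, 75, 121, 196, 317, 513, 830, ...
a_14 = 2173

a_14 = 2173


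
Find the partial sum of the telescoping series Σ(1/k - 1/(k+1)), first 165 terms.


Telescoping: adjacent terms cancel.
= 1/1 - 1/166
= 1 - 1/166 = 165/166

Sum = 165/166


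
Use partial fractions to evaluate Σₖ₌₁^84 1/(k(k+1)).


1/(k(k+1)) = 1/k - 1/(k+1) (partial fractions)
Telescoping: Σ = 1 - 1/85 = 84/85

Sum = 84/85


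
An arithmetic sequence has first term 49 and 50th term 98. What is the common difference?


d = (aₙ - a₁)/(n-1)
= (98 - 49)/(50-1)
= 49/49 = 1

d = 1


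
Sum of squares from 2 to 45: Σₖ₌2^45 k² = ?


Σₖ₌2^45 k² = Σₖ₌₁^45 k² − Σₖ₌₁^1 k²
= 45·46·91/6 − 1·2·3/6
= 31395 − 1 = 31394

Σk² = 31394


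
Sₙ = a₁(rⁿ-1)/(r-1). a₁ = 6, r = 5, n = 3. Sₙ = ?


Sₙ = 6×(5^3 - 1)/(5 - 1)
= 6×(125 - 1)/4
= 6×124/4
= 186

S_3 = 186


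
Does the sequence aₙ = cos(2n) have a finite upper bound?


For all n, -1 ≤ cos(2n) ≤ 1, so -1 ≤ cos(2n) ≤ 1
Lower bound: -1, Upper bound: 1
The sequence IS bounded

Bounded (-1 ≤ aₙ ≤ 1)


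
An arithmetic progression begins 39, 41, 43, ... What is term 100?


aₙ = a₁ + (n-1)d
= 39 + (100-1)×2
= 39 + 198
= 237

a_100 = 237


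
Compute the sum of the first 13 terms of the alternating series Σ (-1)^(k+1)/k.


S = 1 - 1/2 + 1/3 - 1/4 + 1/5 - 1/6 + 1/7 - 1/8 ± ...
= 0.7301
(Full series converges to +ln(2) ≈ +0.6931)

S_13 = 0.7301


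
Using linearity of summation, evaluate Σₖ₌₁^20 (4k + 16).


Σ(4k+16) = 4·Σk + 16·n
= 4·210 + 16·20
= 840 + 320 = 1160

Σ = 1160


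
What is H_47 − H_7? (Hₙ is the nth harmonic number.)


Σₖ₌8^47 1/k = 1/8 + 1/9 + 1/10 + ... + 1/47
= 816866824984547958443/442720643463713815200
≈ 1.8451

Sum = 816866824984547958443/442720643463713815200 ≈ 1.8451


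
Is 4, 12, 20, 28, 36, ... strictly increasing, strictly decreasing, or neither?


Differences: 8, 8, 8, 8
All differences > 0 → strictly INCREASING

Monotonically increasing


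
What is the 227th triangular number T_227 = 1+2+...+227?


n(n+1)/2 = 227×228/2 = 51756/2 = 25878

Σk = 25878


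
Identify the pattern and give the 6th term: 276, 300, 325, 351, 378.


Pattern: triangular numbers: n(n+1)/2
Terms: 276, 300, 325, 351, 378
Next term = 406

Next term = 406


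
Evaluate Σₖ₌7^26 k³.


Σₖ₌7^26 k³ = [26·27/2]² − [6·7/2]²
= 123201 − 441 = 122760

Σk³ = 122760


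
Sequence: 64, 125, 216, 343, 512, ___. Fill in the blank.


Pattern: perfect cubes: n³
Terms: 64, 125, 216, 343, 512
Next term = 729

Next term = 729


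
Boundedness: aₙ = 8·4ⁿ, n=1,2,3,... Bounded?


aₙ = 8·4ⁿ → as n→∞, aₙ→∞ (since base 4 > 1)
No finite upper bound exists
The sequence is UNBOUNDED

Unbounded (aₙ → ∞ as n → ∞)


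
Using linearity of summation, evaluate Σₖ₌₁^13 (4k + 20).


Σ(4k+20) = 4·Σk + 20·n
= 4·91 + 20·13
= 364 + 260 = 624

Σ = 624


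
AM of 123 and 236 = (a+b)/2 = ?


AM = (123 + 236)/2 = 359/2 = 179.5

AM = 179.5


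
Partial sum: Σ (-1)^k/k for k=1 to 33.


S = -1 + 1/2 - 1/3 + 1/4 - 1/5 + 1/6 - 1/7 + 1/8 ± ...
= -0.7081
(Full series converges to -ln(2) ≈ -0.6931)

S_33 = -0.7081


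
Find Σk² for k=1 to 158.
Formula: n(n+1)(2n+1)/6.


n = 158
n(n+1)(2n+1)/6 = 158×159×317/6
= 7963674/6 = 1327279

Σk² = 1327279


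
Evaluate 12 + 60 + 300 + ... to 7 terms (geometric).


Sₙ = 12×(5^7 - 1)/(5 - 1)
= 12×(78125 - 1)/4
= 12×78124/4
= 234372

S_7 = 234372


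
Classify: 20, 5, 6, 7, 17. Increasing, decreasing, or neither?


Differences: -15, 1, 1, 10
Difference at position 2 is +1 (> 0) but position 1 is -15 (< 0) — sequence both rises and falls
→ NOT monotonic

Not monotonic


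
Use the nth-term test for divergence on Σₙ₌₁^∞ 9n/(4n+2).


lim(n→∞) 9n/(4n+2) = 9/4 = 9/4  (divide numerator and denominator by n)
lim aₙ = 9/4 ≠ 0 → series DIVERGES

Diverges (lim aₙ = 9/4 ≠ 0)


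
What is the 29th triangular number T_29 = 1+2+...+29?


n(n+1)/2 = 29×30/2 = 870/2 = 435

Σk = 435


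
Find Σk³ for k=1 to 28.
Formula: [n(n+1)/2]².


n(n+1)/2 = 28×29/2 = 406
Σk³ = 406² = 164836

Σk³ = 164836


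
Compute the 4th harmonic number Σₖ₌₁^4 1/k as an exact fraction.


H_4 = 1/1 + 1/2 + 1/3 + 1/4
= 25/12
≈ 2.0833

H_4 = 25/12 ≈ 2.0833


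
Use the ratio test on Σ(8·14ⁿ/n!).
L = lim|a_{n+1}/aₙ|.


aₙ = 8·14^n/n!
a_{n+1}/aₙ = 14^(n+1)/(n+1)! × n!/14^n  (constant 8 cancels)
= 14/(n+1)
L = lim(n→∞) 14/(n+1) = 0
L < 1 → series CONVERGES

Converges (ratio test: L = 0 < 1)


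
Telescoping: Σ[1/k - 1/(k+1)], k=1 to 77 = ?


Telescoping: adjacent terms cancel.
= 1/1 - 1/78
= 1 - 1/78 = 77/78

Sum = 77/78


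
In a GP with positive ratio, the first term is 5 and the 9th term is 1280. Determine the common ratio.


r^(n-1) = aₙ/a₁
r^8 = 1280/5 = 256
r = 256^(1/8)
= ±2; taking r > 0 gives r = 2

r = 2


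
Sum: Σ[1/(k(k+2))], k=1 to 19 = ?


1/(k(k+2)) = (1/2)·(1/k - 1/(k+2)) (partial fractions)
Telescoping: Σ = (1/2)·(1 + 1/2 - 1/20 - 1/21) = 589/840

Sum = 589/840


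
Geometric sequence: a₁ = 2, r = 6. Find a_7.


aₙ = a₁·r^(n-1)
= 2×6^6
= 2×46656
= 93312

a_7 = 93312


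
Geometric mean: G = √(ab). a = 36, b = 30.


GM = √(36×30) = √1080 = 32.8634

GM = 32.8634


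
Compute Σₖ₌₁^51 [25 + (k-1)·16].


aₙ = 25 + (51-1)×16 = 825
Sₙ = n(a₁+aₙ)/2 = 51×(25+825)/2
= 51×850/2 = 21675

S_51 = 21675


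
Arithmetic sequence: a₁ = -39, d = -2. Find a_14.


aₙ = a₁ + (n-1)d
= -39 + (14-1)×-2
= -39 - 26
= -65

a_14 = -65


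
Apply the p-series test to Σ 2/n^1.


p-series test: Σ c/n^p converges if p > 1, diverges if p ≤ 1 (constant c > 0 doesn't affect convergence).
p = 1
1 ≤ 1 → DIVERGES

Diverges (p = 1 ≤ 1)


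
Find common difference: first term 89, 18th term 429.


d = (aₙ - a₁)/(n-1)
= (429 - 89)/(18-1)
= 340/17 = 20

d = 20


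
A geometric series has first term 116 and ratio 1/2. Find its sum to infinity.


S∞ = a₁/(1-r) = 116/(1 - 1/2)
= 116/(1/2)
= 232

S∞ = 232


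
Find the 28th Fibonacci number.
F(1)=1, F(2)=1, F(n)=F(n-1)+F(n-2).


Fibonacci sequence: 1, 1, 2, 3, 5, 8, 13, 21, 34, 55, 89, ...
F(28) = 317811

F(28) = 317811


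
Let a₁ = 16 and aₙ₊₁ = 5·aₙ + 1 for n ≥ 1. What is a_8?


Computing step by step:
a_1 = 16
a_2 = 81
a_3 = 406
a_4 = 2031
a_5 = 10156
a_6 = 50781
a_7 = 253906
a_8 = 1269531


a_8 = 1269531


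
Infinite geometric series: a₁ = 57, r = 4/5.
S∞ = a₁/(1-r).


S∞ = a₁/(1-r) = 57/(1 - 4/5)
= 57/(1/5)
= 285

S∞ = 285


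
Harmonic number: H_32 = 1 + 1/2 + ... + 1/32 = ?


H_32 = 1/1 + 1/2 + 1/3 + ... + 1/32
= 586061125622639/144403552893600
≈ 4.0585

H_32 = 586061125622639/144403552893600 ≈ 4.0585


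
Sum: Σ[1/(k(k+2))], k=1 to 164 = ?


1/(k(k+2)) = (1/2)·(1/k - 1/(k+2)) (partial fractions)
Telescoping: Σ = (1/2)·(1 + 1/2 - 1/165 - 1/166) = 20377/27390

Sum = 20377/27390
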